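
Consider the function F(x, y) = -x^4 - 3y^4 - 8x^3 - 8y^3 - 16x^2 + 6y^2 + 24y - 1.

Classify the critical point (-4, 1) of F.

The mixed partial ∂²F/∂x∂y is 0, so the Hessian at any point is diag(F_xx, F_yy) = diag(-4(3x^2 + 12x + 8), 12(-3y^2 - 4y + 1)).
At (-4, 1): H = diag(-32, -72).
Both eigenvalues are negative, so H is negative definite: a local maximum.

local maximum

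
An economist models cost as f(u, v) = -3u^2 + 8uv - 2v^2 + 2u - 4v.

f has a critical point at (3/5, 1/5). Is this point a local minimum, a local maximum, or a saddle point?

The Hessian of f is constant: H = [[-6, 8], [8, -4]].
det(H) = (-6)·(-4) − 8² = -40.
Since det(H) < 0, H is indefinite and the critical point is a saddle point.

saddle point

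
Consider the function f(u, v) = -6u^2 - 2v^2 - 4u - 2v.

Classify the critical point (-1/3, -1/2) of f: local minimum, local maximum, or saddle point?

The Hessian of f is constant: H = [[-12, 0], [0, -4]].
det(H) = (-12)·(-4) − 0² = 48.
det(H) > 0 and tr(H) = -16 < 0, so H is negative definite and the point is a local maximum.

local maximum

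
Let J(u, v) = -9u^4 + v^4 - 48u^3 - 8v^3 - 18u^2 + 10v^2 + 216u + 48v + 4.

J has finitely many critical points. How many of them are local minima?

J separates as a function of u plus a function of v, so ∇J=0 decouples.
∂J/∂u = -36(u - 1)(u + 2)(u + 3) = 0 at u ∈ {-3, -2, 1}; ∂J/∂v = 4(v - 4)(v - 3)(v + 1) = 0 at v ∈ {-1, 3, 4}.
The Hessian is diagonal: diag(J_uu, J_vv). Second derivatives: J_uu(-3)=-144, J_uu(-2)=108, J_uu(1)=-432; J_vv(-1)=80, J_vv(3)=-16, J_vv(4)=20.
Local minima occur where both diagonal entries positive: (-2, -1), (-2, 4). Count: 2.

2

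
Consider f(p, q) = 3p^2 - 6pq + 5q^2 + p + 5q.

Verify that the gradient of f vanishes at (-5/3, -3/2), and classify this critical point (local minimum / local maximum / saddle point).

∇f = (6p - 6q + 1, -6p + 10q + 5); substituting (-5/3, -3/2) gives ∇f = (0, 0), so (-5/3, -3/2) is indeed a critical point.
The Hessian of f is constant: H = [[6, -6], [-6, 10]].
det(H) = 6·10 − (-6)² = 24.
det(H) > 0 and tr(H) = 16 > 0, so H is positive definite and the point is a local minimum.

local minimum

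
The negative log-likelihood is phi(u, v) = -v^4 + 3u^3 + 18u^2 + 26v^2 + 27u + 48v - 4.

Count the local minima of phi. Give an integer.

phi separates as a function of u plus a function of v, so ∇phi=0 decouples.
∂phi/∂u = 9(u + 1)(u + 3) = 0 at u ∈ {-3, -1}; ∂phi/∂v = -4(v - 4)(v + 1)(v + 3) = 0 at v ∈ {-3, -1, 4}.
The Hessian is diagonal: diag(phi_uu, phi_vv). Second derivatives: phi_uu(-3)=-18, phi_uu(-1)=18; phi_vv(-3)=-56, phi_vv(-1)=40, phi_vv(4)=-140.
Local minima occur where both diagonal entries positive: (-1, -1). Count: 1.

1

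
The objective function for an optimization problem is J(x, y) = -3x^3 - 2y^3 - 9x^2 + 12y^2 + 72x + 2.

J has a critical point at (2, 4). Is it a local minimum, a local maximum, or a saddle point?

The mixed partial ∂²J/∂x∂y is 0, so the Hessian at any point is diag(J_xx, J_yy) = diag(-18(x + 1), 12(-y + 2)).
At (2, 4): H = diag(-54, -24).
Both eigenvalues are negative, so H is negative definite: a local maximum.

local maximum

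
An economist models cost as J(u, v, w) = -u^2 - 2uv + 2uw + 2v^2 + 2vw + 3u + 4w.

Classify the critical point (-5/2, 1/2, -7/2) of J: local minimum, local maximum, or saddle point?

The Hessian is constant: H = [[-2, -2, 2], [-2, 4, 2], [2, 2, 0]].
Leading principal minors: Δ₁ = -2, Δ₂ = -12, Δ₃ = -24.
The minors fit neither the all-positive nor the alternating-sign pattern, so H is indefinite: a saddle point.

saddle point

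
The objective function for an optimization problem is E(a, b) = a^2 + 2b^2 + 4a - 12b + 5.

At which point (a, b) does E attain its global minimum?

E(a,b) separates as P(a) + Q(b) + 5, so its minimum is min P + min Q + 5.
P'(a) = 2a + 4 vanishes at a ∈ {-2}; Q'(b) = 4b - 12 vanishes at b ∈ {3}.
Local minima of P (where P''>0): P(-2)=-4. Local minima of Q: Q(3)=-18.
So the global minimum of E is P(-2) + Q(3) + 5 = -4 − 18 + 5 = -17, attained at (-2, 3).

(-2, 3)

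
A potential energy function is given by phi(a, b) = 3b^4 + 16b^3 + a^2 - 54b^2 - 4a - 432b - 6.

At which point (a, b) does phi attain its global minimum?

phi(a,b) separates as P(a) + Q(b) − 6, so its minimum is min P + min Q − 6.
P'(a) = 2a - 4 vanishes at a ∈ {2}; Q'(b) = 12(b - 3)(b + 3)(b + 4) vanishes at b ∈ {-4, -3, 3}.
Local minima of P (where P''>0): P(2)=-4. Local minima of Q: Q(-4)=608, Q(3)=-1107.
So the global minimum of phi is P(2) + Q(3) − 6 = -4 − 1107 − 6 = -1117, attained at (2, 3).

(2, 3)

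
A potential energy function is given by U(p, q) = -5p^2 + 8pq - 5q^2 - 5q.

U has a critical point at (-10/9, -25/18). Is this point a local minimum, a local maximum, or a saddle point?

The Hessian of U is constant: H = [[-10, 8], [8, -10]].
det(H) = (-10)·(-10) − 8² = 36.
det(H) > 0 and tr(H) = -20 < 0, so H is negative definite and the point is a local maximum.

local maximum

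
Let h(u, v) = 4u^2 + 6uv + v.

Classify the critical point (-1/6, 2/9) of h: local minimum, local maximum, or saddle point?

saddle point

The Hessian of h is constant: H = [[8, 6], [6, 0]].
det(H) = 8·0 − 6² = -36.
Since det(H) < 0, H is indefinite and the critical point is a saddle point.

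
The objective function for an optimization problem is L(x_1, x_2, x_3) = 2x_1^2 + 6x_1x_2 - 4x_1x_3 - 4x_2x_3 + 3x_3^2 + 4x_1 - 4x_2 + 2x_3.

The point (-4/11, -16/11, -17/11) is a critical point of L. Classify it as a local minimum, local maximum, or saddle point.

saddle point

The Hessian is constant: H = [[4, 6, -4], [6, 0, -4], [-4, -4, 6]].
Leading principal minors: Δ₁ = 4, Δ₂ = -36, Δ₃ = -88.
The minors fit neither the all-positive nor the alternating-sign pattern, so H is indefinite: a saddle point.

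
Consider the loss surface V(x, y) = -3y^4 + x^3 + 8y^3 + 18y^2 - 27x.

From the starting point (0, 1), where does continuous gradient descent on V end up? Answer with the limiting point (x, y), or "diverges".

(3, 0)

V is separable, so gradient descent decouples: x follows -∂V/∂x, y follows -∂V/∂y.
∂V/∂x = 3(x - 3)(x + 3); at x=0 this is -27, so x increases.
∂V/∂y = -12y(y - 3)(y + 1); at y=1 this is 48, so y decreases.
x converges to its nearest critical value 3 (a local min of the x-part); y converges to 0. The iterate converges to (3, 0).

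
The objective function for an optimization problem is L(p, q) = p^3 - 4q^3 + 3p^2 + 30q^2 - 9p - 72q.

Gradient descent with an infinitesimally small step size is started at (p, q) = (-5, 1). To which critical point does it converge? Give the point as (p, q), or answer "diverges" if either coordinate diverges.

diverges

L is separable, so gradient descent decouples: p follows -∂L/∂p, q follows -∂L/∂q.
∂L/∂p = 3(p - 1)(p + 3); at p=-5 this is 36, so p decreases.
∂L/∂q = -12(q - 3)(q - 2); at q=1 this is -24, so q increases.
The p-coordinate has no critical point in that direction and runs off to infinity.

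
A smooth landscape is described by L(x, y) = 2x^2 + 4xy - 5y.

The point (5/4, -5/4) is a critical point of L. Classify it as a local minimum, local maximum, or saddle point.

The Hessian of L is constant: H = [[4, 4], [4, 0]].
det(H) = 4·0 − 4² = -16.
Since det(H) < 0, H is indefinite and the critical point is a saddle point.

saddle point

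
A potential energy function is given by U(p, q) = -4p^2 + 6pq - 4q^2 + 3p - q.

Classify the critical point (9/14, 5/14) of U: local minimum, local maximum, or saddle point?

The Hessian of U is constant: H = [[-8, 6], [6, -8]].
det(H) = (-8)·(-8) − 6² = 28.
det(H) > 0 and tr(H) = -16 < 0, so H is negative definite and the point is a local maximum.

local maximum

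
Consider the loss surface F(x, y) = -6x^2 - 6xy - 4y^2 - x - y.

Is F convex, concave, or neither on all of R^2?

F is quadratic, so its Hessian is the constant matrix H = [[-12, -6], [-6, -8]].
det(H) = 60, tr(H) = -20.
det(H) > 0 and tr(H) < 0, so H is negative definite everywhere: concave.

concave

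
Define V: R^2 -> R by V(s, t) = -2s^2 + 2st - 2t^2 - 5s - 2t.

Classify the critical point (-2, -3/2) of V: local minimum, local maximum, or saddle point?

local maximum

The Hessian of V is constant: H = [[-4, 2], [2, -4]].
det(H) = (-4)·(-4) − 2² = 12.
det(H) > 0 and tr(H) = -8 < 0, so H is negative definite and the point is a local maximum.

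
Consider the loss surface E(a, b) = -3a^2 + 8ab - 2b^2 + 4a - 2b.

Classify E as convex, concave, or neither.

E is quadratic, so its Hessian is the constant matrix H = [[-6, 8], [8, -4]].
det(H) = -40, tr(H) = -10.
det(H) < 0, so H is indefinite: neither convex nor concave.

neither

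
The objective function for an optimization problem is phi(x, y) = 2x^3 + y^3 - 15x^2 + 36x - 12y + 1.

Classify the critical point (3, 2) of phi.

local minimum

The mixed partial ∂²phi/∂x∂y is 0, so the Hessian at any point is diag(phi_xx, phi_yy) = diag(6(2x - 5), 6y).
At (3, 2): H = diag(6, 12).
Both eigenvalues are positive, so H is positive definite: a local minimum.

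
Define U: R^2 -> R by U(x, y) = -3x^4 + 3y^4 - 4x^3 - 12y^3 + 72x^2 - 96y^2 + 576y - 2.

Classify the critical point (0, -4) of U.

The mixed partial ∂²U/∂x∂y is 0, so the Hessian at any point is diag(U_xx, U_yy) = diag(12(-3x^2 - 2x + 12), 12(3y^2 - 6y - 16)).
At (0, -4): H = diag(144, 672).
Both eigenvalues are positive, so H is positive definite: a local minimum.

local minimum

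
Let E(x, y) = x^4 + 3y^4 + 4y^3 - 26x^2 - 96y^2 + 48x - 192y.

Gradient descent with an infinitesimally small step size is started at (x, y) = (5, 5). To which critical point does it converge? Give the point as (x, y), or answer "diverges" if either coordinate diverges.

(3, 4)

E is separable, so gradient descent decouples: x follows -∂E/∂x, y follows -∂E/∂y.
∂E/∂x = 4(x - 3)(x - 1)(x + 4); at x=5 this is 288, so x decreases.
∂E/∂y = 12(y - 4)(y + 1)(y + 4); at y=5 this is 648, so y decreases.
x converges to its nearest critical value 3 (a local min of the x-part); y converges to 4. The iterate converges to (3, 4).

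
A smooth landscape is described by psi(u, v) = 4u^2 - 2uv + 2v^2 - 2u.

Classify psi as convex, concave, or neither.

convex

psi is quadratic, so its Hessian is the constant matrix H = [[8, -2], [-2, 4]].
det(H) = 28, tr(H) = 12.
det(H) > 0 and tr(H) > 0, so H is positive definite everywhere: convex.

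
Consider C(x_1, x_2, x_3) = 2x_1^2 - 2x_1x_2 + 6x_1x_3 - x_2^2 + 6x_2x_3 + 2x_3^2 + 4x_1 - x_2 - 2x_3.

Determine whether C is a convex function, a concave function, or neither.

neither

C is quadratic, so its Hessian is the constant matrix H = [[4, -2, 6], [-2, -2, 6], [6, 6, 4]].
Leading principal minors: 4, -12, -264.
Neither pattern holds ⇒ H is indefinite ⇒ neither convex nor concave.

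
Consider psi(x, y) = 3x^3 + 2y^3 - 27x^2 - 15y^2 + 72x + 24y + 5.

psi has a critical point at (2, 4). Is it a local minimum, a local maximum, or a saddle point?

The mixed partial ∂²psi/∂x∂y is 0, so the Hessian at any point is diag(psi_xx, psi_yy) = diag(18(x - 3), 6(2y - 5)).
At (2, 4): H = diag(-18, 18).
The eigenvalues have opposite signs, so H is indefinite: a saddle point.

saddle point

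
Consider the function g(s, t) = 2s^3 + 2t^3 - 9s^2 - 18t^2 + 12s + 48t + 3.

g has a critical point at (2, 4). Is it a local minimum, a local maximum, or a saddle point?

The mixed partial ∂²g/∂s∂t is 0, so the Hessian at any point is diag(g_ss, g_tt) = diag(6(2s - 3), 12(t - 3)).
At (2, 4): H = diag(6, 12).
Both eigenvalues are positive, so H is positive definite: a local minimum.

local minimum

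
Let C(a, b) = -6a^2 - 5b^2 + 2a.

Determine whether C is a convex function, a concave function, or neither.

C is quadratic, so its Hessian is the constant matrix H = [[-12, 0], [0, -10]].
det(H) = 120, tr(H) = -22.
det(H) > 0 and tr(H) < 0, so H is negative definite everywhere: concave.

concave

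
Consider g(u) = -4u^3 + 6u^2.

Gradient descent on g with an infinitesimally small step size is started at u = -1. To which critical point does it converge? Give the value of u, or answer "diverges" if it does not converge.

g'(u) = -12u(u - 1), so g'(-1) = -24.
Gradient descent moves in the -g' direction, i.e. u is increasing.
The nearest critical point in that direction is u = 0, where g'' = 12 > 0 (a local minimum). The iterate converges there.

0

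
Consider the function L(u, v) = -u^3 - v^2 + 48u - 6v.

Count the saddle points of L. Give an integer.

1

L separates as a function of u plus a function of v, so ∇L=0 decouples.
∂L/∂u = -3(u - 4)(u + 4) = 0 at u ∈ {-4, 4}; ∂L/∂v = -2(v + 3) = 0 at v ∈ {-3}.
The Hessian is diagonal: diag(L_uu, L_vv). Second derivatives: L_uu(-4)=24, L_uu(4)=-24; L_vv(-3)=-2.
Saddle points occur where the two diagonal entries have opposite signs: (-4, -3). Count: 1.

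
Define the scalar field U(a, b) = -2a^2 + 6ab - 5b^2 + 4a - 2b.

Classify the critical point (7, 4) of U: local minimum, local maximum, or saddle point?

The Hessian of U is constant: H = [[-4, 6], [6, -10]].
det(H) = (-4)·(-10) − 6² = 4.
det(H) > 0 and tr(H) = -14 < 0, so H is negative definite and the point is a local maximum.

local maximum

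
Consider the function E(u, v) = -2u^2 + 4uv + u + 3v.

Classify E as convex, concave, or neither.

E is quadratic, so its Hessian is the constant matrix H = [[-4, 4], [4, 0]].
det(H) = -16, tr(H) = -4.
det(H) < 0, so H is indefinite: neither convex nor concave.

neither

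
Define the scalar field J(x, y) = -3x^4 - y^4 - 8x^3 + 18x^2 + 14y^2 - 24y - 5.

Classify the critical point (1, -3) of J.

The mixed partial ∂²J/∂x∂y is 0, so the Hessian at any point is diag(J_xx, J_yy) = diag(12(-3x^2 - 4x + 3), 4(-3y^2 + 7)).
At (1, -3): H = diag(-48, -80).
Both eigenvalues are negative, so H is negative definite: a local maximum.

local maximum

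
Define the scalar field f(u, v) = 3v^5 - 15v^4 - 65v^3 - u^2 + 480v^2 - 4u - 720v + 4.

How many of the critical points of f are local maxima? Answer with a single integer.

2

f separates as a function of u plus a function of v, so ∇f=0 decouples.
∂f/∂u = -2(u + 2) = 0 at u ∈ {-2}; ∂f/∂v = 15(v - 4)(v - 3)(v - 1)(v + 4) = 0 at v ∈ {-4, 1, 3, 4}.
The Hessian is diagonal: diag(f_uu, f_vv). Second derivatives: f_uu(-2)=-2; f_vv(-4)=-4200, f_vv(1)=450, f_vv(3)=-210, f_vv(4)=360.
Local maxima occur where both diagonal entries negative: (-2, -4), (-2, 3). Count: 2.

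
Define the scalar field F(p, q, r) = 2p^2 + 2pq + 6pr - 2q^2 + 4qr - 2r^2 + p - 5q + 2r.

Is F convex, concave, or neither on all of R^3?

neither

F is quadratic, so its Hessian is the constant matrix H = [[4, 2, 6], [2, -4, 4], [6, 4, -4]].
Leading principal minors: 4, -20, 256.
Neither pattern holds ⇒ H is indefinite ⇒ neither convex nor concave.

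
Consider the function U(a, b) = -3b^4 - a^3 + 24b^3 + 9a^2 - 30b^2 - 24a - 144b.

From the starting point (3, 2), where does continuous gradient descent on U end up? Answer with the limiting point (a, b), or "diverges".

(2, 3)

U is separable, so gradient descent decouples: a follows -∂U/∂a, b follows -∂U/∂b.
∂U/∂a = -3(a - 4)(a - 2); at a=3 this is 3, so a decreases.
∂U/∂b = -12(b - 4)(b - 3)(b + 1); at b=2 this is -72, so b increases.
a converges to its nearest critical value 2 (a local min of the a-part); b converges to 3. The iterate converges to (2, 3).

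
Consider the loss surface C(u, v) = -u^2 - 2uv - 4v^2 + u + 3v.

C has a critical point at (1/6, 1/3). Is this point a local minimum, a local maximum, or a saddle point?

The Hessian of C is constant: H = [[-2, -2], [-2, -8]].
det(H) = (-2)·(-8) − (-2)² = 12.
det(H) > 0 and tr(H) = -10 < 0, so H is negative definite and the point is a local maximum.

local maximum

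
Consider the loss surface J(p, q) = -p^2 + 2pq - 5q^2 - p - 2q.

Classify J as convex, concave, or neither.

concave

J is quadratic, so its Hessian is the constant matrix H = [[-2, 2], [2, -10]].
det(H) = 16, tr(H) = -12.
det(H) > 0 and tr(H) < 0, so H is negative definite everywhere: concave.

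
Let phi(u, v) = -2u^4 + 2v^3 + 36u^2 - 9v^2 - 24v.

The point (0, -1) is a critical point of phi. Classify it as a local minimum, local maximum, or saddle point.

saddle point

The mixed partial ∂²phi/∂u∂v is 0, so the Hessian at any point is diag(phi_uu, phi_vv) = diag(24(-u^2 + 3), 6(2v - 3)).
At (0, -1): H = diag(72, -30).
The eigenvalues have opposite signs, so H is indefinite: a saddle point.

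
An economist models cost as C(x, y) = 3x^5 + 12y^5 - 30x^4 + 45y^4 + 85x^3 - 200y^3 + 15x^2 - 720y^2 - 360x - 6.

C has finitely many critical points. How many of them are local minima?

C separates as a function of x plus a function of y, so ∇C=0 decouples.
∂C/∂x = 15(x - 4)(x - 3)(x - 2)(x + 1) = 0 at x ∈ {-1, 2, 3, 4}; ∂C/∂y = 60y(y - 3)(y + 2)(y + 4) = 0 at y ∈ {-4, -2, 0, 3}.
The Hessian is diagonal: diag(C_xx, C_yy). Second derivatives: C_xx(-1)=-900, C_xx(2)=90, C_xx(3)=-60, C_xx(4)=150; C_yy(-4)=-3360, C_yy(-2)=1200, C_yy(0)=-1440, C_yy(3)=6300.
Local minima occur where both diagonal entries positive: (2, -2), (2, 3), (4, -2), (4, 3). Count: 4.

4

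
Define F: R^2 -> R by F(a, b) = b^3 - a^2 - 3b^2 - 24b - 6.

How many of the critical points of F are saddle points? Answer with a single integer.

1

F separates as a function of a plus a function of b, so ∇F=0 decouples.
∂F/∂a = -2a = 0 at a ∈ {0}; ∂F/∂b = 3(b - 4)(b + 2) = 0 at b ∈ {-2, 4}.
The Hessian is diagonal: diag(F_aa, F_bb). Second derivatives: F_aa(0)=-2; F_bb(-2)=-18, F_bb(4)=18.
Saddle points occur where the two diagonal entries have opposite signs: (0, 4). Count: 1.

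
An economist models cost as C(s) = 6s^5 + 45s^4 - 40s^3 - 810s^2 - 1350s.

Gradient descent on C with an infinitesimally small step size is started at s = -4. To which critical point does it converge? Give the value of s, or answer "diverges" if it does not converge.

-3

C'(s) = 30(s - 3)(s + 1)(s + 3)(s + 5), so C'(-4) = -630.
Gradient descent moves in the -C' direction, i.e. s is increasing.
The nearest critical point in that direction is s = -3, where C'' = 720 > 0 (a local minimum). The iterate converges there.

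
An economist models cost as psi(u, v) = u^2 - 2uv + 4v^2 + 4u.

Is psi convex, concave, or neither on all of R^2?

convex

psi is quadratic, so its Hessian is the constant matrix H = [[2, -2], [-2, 8]].
det(H) = 12, tr(H) = 10.
det(H) > 0 and tr(H) > 0, so H is positive definite everywhere: convex.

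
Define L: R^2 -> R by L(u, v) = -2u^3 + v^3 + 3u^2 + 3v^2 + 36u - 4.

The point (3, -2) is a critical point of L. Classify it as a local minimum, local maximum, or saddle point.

local maximum

The mixed partial ∂²L/∂u∂v is 0, so the Hessian at any point is diag(L_uu, L_vv) = diag(6(-2u + 1), 6(v + 1)).
At (3, -2): H = diag(-30, -6).
Both eigenvalues are negative, so H is negative definite: a local maximum.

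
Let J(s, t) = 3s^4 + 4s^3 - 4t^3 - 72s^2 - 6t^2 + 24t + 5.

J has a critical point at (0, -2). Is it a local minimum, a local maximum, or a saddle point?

saddle point

The mixed partial ∂²J/∂s∂t is 0, so the Hessian at any point is diag(J_ss, J_tt) = diag(12(3s^2 + 2s - 12), -12(2t + 1)).
At (0, -2): H = diag(-144, 36).
The eigenvalues have opposite signs, so H is indefinite: a saddle point.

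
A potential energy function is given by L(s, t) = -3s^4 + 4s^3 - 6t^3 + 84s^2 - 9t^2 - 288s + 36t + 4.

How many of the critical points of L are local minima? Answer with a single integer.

L separates as a function of s plus a function of t, so ∇L=0 decouples.
∂L/∂s = -12(s - 3)(s - 2)(s + 4) = 0 at s ∈ {-4, 2, 3}; ∂L/∂t = -18(t - 1)(t + 2) = 0 at t ∈ {-2, 1}.
The Hessian is diagonal: diag(L_ss, L_tt). Second derivatives: L_ss(-4)=-504, L_ss(2)=72, L_ss(3)=-84; L_tt(-2)=54, L_tt(1)=-54.
Local minima occur where both diagonal entries positive: (2, -2). Count: 1.

1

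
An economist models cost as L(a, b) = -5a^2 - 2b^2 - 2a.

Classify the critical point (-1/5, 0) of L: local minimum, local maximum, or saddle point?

The Hessian of L is constant: H = [[-10, 0], [0, -4]].
det(H) = (-10)·(-4) − 0² = 40.
det(H) > 0 and tr(H) = -14 < 0, so H is negative definite and the point is a local maximum.

local maximum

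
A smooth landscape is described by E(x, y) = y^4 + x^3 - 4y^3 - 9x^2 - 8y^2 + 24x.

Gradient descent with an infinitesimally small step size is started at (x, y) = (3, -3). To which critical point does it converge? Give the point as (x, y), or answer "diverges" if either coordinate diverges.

E is separable, so gradient descent decouples: x follows -∂E/∂x, y follows -∂E/∂y.
∂E/∂x = 3(x - 4)(x - 2); at x=3 this is -3, so x increases.
∂E/∂y = 4y(y - 4)(y + 1); at y=-3 this is -168, so y increases.
x converges to its nearest critical value 4 (a local min of the x-part); y converges to -1. The iterate converges to (4, -1).

(4, -1)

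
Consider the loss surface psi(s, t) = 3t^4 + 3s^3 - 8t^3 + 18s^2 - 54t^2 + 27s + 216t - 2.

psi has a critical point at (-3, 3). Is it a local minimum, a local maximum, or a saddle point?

saddle point

The mixed partial ∂²psi/∂s∂t is 0, so the Hessian at any point is diag(psi_ss, psi_tt) = diag(18(s + 2), 12(3t^2 - 4t - 9)).
At (-3, 3): H = diag(-18, 72).
The eigenvalues have opposite signs, so H is indefinite: a saddle point.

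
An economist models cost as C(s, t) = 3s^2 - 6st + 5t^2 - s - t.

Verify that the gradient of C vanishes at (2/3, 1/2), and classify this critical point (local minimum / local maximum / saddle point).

local minimum

∇C = (6s - 6t - 1, -6s + 10t - 1); substituting (2/3, 1/2) gives ∇C = (0, 0), so (2/3, 1/2) is indeed a critical point.
The Hessian of C is constant: H = [[6, -6], [-6, 10]].
det(H) = 6·10 − (-6)² = 24.
det(H) > 0 and tr(H) = 16 > 0, so H is positive definite and the point is a local minimum.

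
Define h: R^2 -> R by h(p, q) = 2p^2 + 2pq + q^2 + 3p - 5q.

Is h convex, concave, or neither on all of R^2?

h is quadratic, so its Hessian is the constant matrix H = [[4, 2], [2, 2]].
det(H) = 4, tr(H) = 6.
det(H) > 0 and tr(H) > 0, so H is positive definite everywhere: convex.

convex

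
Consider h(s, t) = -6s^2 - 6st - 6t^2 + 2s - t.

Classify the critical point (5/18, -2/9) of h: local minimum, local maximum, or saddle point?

local maximum

The Hessian of h is constant: H = [[-12, -6], [-6, -12]].
det(H) = (-12)·(-12) − (-6)² = 108.
det(H) > 0 and tr(H) = -24 < 0, so H is negative definite and the point is a local maximum.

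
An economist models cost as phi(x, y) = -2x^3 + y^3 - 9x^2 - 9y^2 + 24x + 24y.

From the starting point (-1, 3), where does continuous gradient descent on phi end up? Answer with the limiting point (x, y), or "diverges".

phi is separable, so gradient descent decouples: x follows -∂phi/∂x, y follows -∂phi/∂y.
∂phi/∂x = -6(x - 1)(x + 4); at x=-1 this is 36, so x decreases.
∂phi/∂y = 3(y - 4)(y - 2); at y=3 this is -3, so y increases.
x converges to its nearest critical value -4 (a local min of the x-part); y converges to 4. The iterate converges to (-4, 4).

(-4, 4)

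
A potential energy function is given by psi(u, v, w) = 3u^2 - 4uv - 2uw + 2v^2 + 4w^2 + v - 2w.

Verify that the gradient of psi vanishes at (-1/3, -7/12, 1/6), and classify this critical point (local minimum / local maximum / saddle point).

local minimum

∇psi = (6u - 4v - 2w, -4u + 4v + 1, -2u + 8w - 2); substituting (-1/3, -7/12, 1/6) gives ∇psi = (0, 0, 0), so (-1/3, -7/12, 1/6) is indeed a critical point.
The Hessian is constant: H = [[6, -4, -2], [-4, 4, 0], [-2, 0, 8]].
Leading principal minors: Δ₁ = 6, Δ₂ = 8, Δ₃ = 48.
All leading minors are positive, so H is positive definite: a local minimum.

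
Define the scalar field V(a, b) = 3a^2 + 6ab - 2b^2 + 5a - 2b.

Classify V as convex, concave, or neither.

neither

V is quadratic, so its Hessian is the constant matrix H = [[6, 6], [6, -4]].
det(H) = -60, tr(H) = 2.
det(H) < 0, so H is indefinite: neither convex nor concave.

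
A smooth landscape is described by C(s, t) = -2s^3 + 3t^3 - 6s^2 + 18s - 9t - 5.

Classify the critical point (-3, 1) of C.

local minimum

The mixed partial ∂²C/∂s∂t is 0, so the Hessian at any point is diag(C_ss, C_tt) = diag(-12(s + 1), 18t).
At (-3, 1): H = diag(24, 18).
Both eigenvalues are positive, so H is positive definite: a local minimum.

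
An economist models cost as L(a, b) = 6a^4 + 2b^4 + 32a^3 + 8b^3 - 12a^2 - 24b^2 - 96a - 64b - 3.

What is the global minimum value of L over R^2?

L(a,b) separates as P(a) + Q(b) − 3, so its minimum is min P + min Q − 3.
P'(a) = 24(a - 1)(a + 1)(a + 4) vanishes at a ∈ {-4, -1, 1}; Q'(b) = 8(b - 2)(b + 1)(b + 4) vanishes at b ∈ {-4, -1, 2}.
Local minima of P (where P''>0): P(-4)=-320, P(1)=-70. Local minima of Q: Q(-4)=-128, Q(2)=-128.
So the global minimum of L is P(-4) + Q(-4) − 3 = -320 − 128 − 3 = -451, attained at (-4, -4).

-451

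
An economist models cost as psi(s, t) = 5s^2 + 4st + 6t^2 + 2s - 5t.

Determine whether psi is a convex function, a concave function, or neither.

convex

psi is quadratic, so its Hessian is the constant matrix H = [[10, 4], [4, 12]].
det(H) = 104, tr(H) = 22.
det(H) > 0 and tr(H) > 0, so H is positive definite everywhere: convex.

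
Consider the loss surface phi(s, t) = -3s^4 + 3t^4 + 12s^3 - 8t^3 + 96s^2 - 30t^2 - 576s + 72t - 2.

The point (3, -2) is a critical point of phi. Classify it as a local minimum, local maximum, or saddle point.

The mixed partial ∂²phi/∂s∂t is 0, so the Hessian at any point is diag(phi_ss, phi_tt) = diag(12(-3s^2 + 6s + 16), 12(3t^2 - 4t - 5)).
At (3, -2): H = diag(84, 180).
Both eigenvalues are positive, so H is positive definite: a local minimum.

local minimum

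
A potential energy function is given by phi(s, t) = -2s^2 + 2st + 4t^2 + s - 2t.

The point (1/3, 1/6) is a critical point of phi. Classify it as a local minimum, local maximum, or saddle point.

The Hessian of phi is constant: H = [[-4, 2], [2, 8]].
det(H) = (-4)·8 − 2² = -36.
Since det(H) < 0, H is indefinite and the critical point is a saddle point.

saddle point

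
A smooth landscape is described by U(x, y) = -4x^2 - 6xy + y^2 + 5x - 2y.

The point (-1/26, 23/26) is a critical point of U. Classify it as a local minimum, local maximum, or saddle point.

The Hessian of U is constant: H = [[-8, -6], [-6, 2]].
det(H) = (-8)·2 − (-6)² = -52.
Since det(H) < 0, H is indefinite and the critical point is a saddle point.

saddle point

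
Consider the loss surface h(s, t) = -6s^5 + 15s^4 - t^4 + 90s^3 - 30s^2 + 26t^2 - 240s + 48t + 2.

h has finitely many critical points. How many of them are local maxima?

h separates as a function of s plus a function of t, so ∇h=0 decouples.
∂h/∂s = -30(s - 4)(s - 1)(s + 1)(s + 2) = 0 at s ∈ {-2, -1, 1, 4}; ∂h/∂t = -4(t - 4)(t + 1)(t + 3) = 0 at t ∈ {-3, -1, 4}.
The Hessian is diagonal: diag(h_ss, h_tt). Second derivatives: h_ss(-2)=540, h_ss(-1)=-300, h_ss(1)=540, h_ss(4)=-2700; h_tt(-3)=-56, h_tt(-1)=40, h_tt(4)=-140.
Local maxima occur where both diagonal entries negative: (-1, -3), (-1, 4), (4, -3), (4, 4). Count: 4.

4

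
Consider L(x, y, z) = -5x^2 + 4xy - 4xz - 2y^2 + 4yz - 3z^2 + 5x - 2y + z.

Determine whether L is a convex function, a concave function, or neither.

concave

L is quadratic, so its Hessian is the constant matrix H = [[-10, 4, -4], [4, -4, 4], [-4, 4, -6]].
Leading principal minors: -10, 24, -48.
Signs alternate −, +, − ⇒ H ≺ 0 ⇒ concave.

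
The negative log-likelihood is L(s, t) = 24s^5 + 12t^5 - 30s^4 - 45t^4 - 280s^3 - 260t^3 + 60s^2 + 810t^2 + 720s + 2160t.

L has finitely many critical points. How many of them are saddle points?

L separates as a function of s plus a function of t, so ∇L=0 decouples.
∂L/∂s = 120(s - 3)(s - 1)(s + 1)(s + 2) = 0 at s ∈ {-2, -1, 1, 3}; ∂L/∂t = 60(t - 4)(t - 3)(t + 1)(t + 3) = 0 at t ∈ {-3, -1, 3, 4}.
The Hessian is diagonal: diag(L_ss, L_tt). Second derivatives: L_ss(-2)=-1800, L_ss(-1)=960, L_ss(1)=-1440, L_ss(3)=4800; L_tt(-3)=-5040, L_tt(-1)=2400, L_tt(3)=-1440, L_tt(4)=2100.
Saddle points occur where the two diagonal entries have opposite signs: (-2, -1), (-2, 4), (-1, -3), (-1, 3), (1, -1), (1, 4), (3, -3), (3, 3). Count: 8.

8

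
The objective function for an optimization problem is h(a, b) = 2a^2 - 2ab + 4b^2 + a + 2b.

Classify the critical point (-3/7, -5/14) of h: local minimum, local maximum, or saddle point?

local minimum

The Hessian of h is constant: H = [[4, -2], [-2, 8]].
det(H) = 4·8 − (-2)² = 28.
det(H) > 0 and tr(H) = 12 > 0, so H is positive definite and the point is a local minimum.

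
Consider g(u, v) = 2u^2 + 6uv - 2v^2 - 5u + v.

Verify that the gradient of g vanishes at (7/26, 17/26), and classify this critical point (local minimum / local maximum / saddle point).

saddle point

∇g = (4u + 6v - 5, 6u - 4v + 1); substituting (7/26, 17/26) gives ∇g = (0, 0), so (7/26, 17/26) is indeed a critical point.
The Hessian of g is constant: H = [[4, 6], [6, -4]].
det(H) = 4·(-4) − 6² = -52.
Since det(H) < 0, H is indefinite and the critical point is a saddle point.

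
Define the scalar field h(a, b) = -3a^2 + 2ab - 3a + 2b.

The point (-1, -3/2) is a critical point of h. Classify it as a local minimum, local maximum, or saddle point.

The Hessian of h is constant: H = [[-6, 2], [2, 0]].
det(H) = (-6)·0 − 2² = -4.
Since det(H) < 0, H is indefinite and the critical point is a saddle point.

saddle point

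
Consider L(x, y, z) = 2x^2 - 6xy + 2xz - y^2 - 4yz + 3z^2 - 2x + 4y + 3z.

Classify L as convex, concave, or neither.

L is quadratic, so its Hessian is the constant matrix H = [[4, -6, 2], [-6, -2, -4], [2, -4, 6]].
Leading principal minors: 4, -44, -224.
Neither pattern holds ⇒ H is indefinite ⇒ neither convex nor concave.

neither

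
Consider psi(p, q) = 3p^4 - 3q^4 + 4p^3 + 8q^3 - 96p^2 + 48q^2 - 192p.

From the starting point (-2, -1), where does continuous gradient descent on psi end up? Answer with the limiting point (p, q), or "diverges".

(-4, 0)

psi is separable, so gradient descent decouples: p follows -∂psi/∂p, q follows -∂psi/∂q.
∂psi/∂p = 12(p - 4)(p + 1)(p + 4); at p=-2 this is 144, so p decreases.
∂psi/∂q = -12q(q - 4)(q + 2); at q=-1 this is -60, so q increases.
p converges to its nearest critical value -4 (a local min of the p-part); q converges to 0. The iterate converges to (-4, 0).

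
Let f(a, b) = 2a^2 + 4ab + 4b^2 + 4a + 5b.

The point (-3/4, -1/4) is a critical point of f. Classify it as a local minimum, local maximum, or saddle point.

local minimum

The Hessian of f is constant: H = [[4, 4], [4, 8]].
det(H) = 4·8 − 4² = 16.
det(H) > 0 and tr(H) = 12 > 0, so H is positive definite and the point is a local minimum.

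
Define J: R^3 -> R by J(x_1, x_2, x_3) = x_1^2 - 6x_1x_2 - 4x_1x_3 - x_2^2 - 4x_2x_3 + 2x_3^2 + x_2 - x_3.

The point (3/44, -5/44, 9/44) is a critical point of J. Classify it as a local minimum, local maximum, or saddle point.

The Hessian is constant: H = [[2, -6, -4], [-6, -2, -4], [-4, -4, 4]].
Leading principal minors: Δ₁ = 2, Δ₂ = -40, Δ₃ = -352.
The minors fit neither the all-positive nor the alternating-sign pattern, so H is indefinite: a saddle point.

saddle point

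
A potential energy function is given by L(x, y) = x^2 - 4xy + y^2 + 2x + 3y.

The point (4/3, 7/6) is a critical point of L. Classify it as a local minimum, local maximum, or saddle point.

The Hessian of L is constant: H = [[2, -4], [-4, 2]].
det(H) = 2·2 − (-4)² = -12.
Since det(H) < 0, H is indefinite and the critical point is a saddle point.

saddle point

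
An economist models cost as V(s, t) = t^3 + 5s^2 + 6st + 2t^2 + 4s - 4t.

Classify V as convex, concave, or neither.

neither

The term t^3 is cubic, so the Hessian is not constant.
∂²V/∂t² = 6t + 4, which takes both signs as t varies (negative for sufficiently negative t). A diagonal entry of the Hessian changing sign means the Hessian is neither positive- nor negative-semidefinite on all of R^2.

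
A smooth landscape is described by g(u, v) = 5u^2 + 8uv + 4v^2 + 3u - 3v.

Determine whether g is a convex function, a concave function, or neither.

g is quadratic, so its Hessian is the constant matrix H = [[10, 8], [8, 8]].
det(H) = 16, tr(H) = 18.
det(H) > 0 and tr(H) > 0, so H is positive definite everywhere: convex.

convex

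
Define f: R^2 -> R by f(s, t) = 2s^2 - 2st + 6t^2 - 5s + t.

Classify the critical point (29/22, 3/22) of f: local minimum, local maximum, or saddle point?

local minimum

The Hessian of f is constant: H = [[4, -2], [-2, 12]].
det(H) = 4·12 − (-2)² = 44.
det(H) > 0 and tr(H) = 16 > 0, so H is positive definite and the point is a local minimum.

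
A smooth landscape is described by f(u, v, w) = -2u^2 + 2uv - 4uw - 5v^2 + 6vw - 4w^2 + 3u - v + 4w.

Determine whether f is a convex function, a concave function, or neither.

f is quadratic, so its Hessian is the constant matrix H = [[-4, 2, -4], [2, -10, 6], [-4, 6, -8]].
Leading principal minors: -4, 36, -80.
Signs alternate −, +, − ⇒ H ≺ 0 ⇒ concave.

concave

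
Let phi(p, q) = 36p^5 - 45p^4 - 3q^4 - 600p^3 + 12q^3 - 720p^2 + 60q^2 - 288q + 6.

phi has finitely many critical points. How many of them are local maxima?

4

phi separates as a function of p plus a function of q, so ∇phi=0 decouples.
∂phi/∂p = 180p(p - 4)(p + 1)(p + 2) = 0 at p ∈ {-2, -1, 0, 4}; ∂phi/∂q = -12(q - 4)(q - 2)(q + 3) = 0 at q ∈ {-3, 2, 4}.
The Hessian is diagonal: diag(phi_pp, phi_qq). Second derivatives: phi_pp(-2)=-2160, phi_pp(-1)=900, phi_pp(0)=-1440, phi_pp(4)=21600; phi_qq(-3)=-420, phi_qq(2)=120, phi_qq(4)=-168.
Local maxima occur where both diagonal entries negative: (-2, -3), (-2, 4), (0, -3), (0, 4). Count: 4.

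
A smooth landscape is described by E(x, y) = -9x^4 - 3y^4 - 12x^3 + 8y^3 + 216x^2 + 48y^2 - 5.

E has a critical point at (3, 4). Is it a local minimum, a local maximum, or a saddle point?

The mixed partial ∂²E/∂x∂y is 0, so the Hessian at any point is diag(E_xx, E_yy) = diag(36(-3x^2 - 2x + 12), 12(-3y^2 + 4y + 8)).
At (3, 4): H = diag(-756, -288).
Both eigenvalues are negative, so H is negative definite: a local maximum.

local maximum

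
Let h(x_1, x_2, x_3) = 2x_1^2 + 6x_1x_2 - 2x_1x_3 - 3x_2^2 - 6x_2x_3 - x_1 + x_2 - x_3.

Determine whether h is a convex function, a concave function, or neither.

neither

h is quadratic, so its Hessian is the constant matrix H = [[4, 6, -2], [6, -6, -6], [-2, -6, 0]].
Leading principal minors: 4, -60, 24.
Neither pattern holds ⇒ H is indefinite ⇒ neither convex nor concave.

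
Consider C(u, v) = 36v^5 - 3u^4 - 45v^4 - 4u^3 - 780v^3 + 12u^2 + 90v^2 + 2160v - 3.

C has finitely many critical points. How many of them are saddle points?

6

C separates as a function of u plus a function of v, so ∇C=0 decouples.
∂C/∂u = -12u(u - 1)(u + 2) = 0 at u ∈ {-2, 0, 1}; ∂C/∂v = 180(v - 4)(v - 1)(v + 1)(v + 3) = 0 at v ∈ {-3, -1, 1, 4}.
The Hessian is diagonal: diag(C_uu, C_vv). Second derivatives: C_uu(-2)=-72, C_uu(0)=24, C_uu(1)=-36; C_vv(-3)=-10080, C_vv(-1)=3600, C_vv(1)=-4320, C_vv(4)=18900.
Saddle points occur where the two diagonal entries have opposite signs: (-2, -1), (-2, 4), (0, -3), (0, 1), (1, -1), (1, 4). Count: 6.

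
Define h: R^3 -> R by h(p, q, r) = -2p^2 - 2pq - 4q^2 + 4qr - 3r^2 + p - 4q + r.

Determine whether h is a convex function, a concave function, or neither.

h is quadratic, so its Hessian is the constant matrix H = [[-4, -2, 0], [-2, -8, 4], [0, 4, -6]].
Leading principal minors: -4, 28, -104.
Signs alternate −, +, − ⇒ H ≺ 0 ⇒ concave.

concave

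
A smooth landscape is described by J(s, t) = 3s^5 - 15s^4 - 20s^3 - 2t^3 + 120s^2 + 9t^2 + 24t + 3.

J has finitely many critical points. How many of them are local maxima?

J separates as a function of s plus a function of t, so ∇J=0 decouples.
∂J/∂s = 15s(s - 4)(s - 2)(s + 2) = 0 at s ∈ {-2, 0, 2, 4}; ∂J/∂t = -6(t - 4)(t + 1) = 0 at t ∈ {-1, 4}.
The Hessian is diagonal: diag(J_ss, J_tt). Second derivatives: J_ss(-2)=-720, J_ss(0)=240, J_ss(2)=-240, J_ss(4)=720; J_tt(-1)=30, J_tt(4)=-30.
Local maxima occur where both diagonal entries negative: (-2, 4), (2, 4). Count: 2.

2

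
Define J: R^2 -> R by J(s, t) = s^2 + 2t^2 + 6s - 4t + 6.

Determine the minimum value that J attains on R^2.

-5

J(s,t) separates as P(s) + Q(t) + 6, so its minimum is min P + min Q + 6.
P'(s) = 2s + 6 vanishes at s ∈ {-3}; Q'(t) = 4(t - 1) vanishes at t ∈ {1}.
Local minima of P (where P''>0): P(-3)=-9. Local minima of Q: Q(1)=-2.
So the global minimum of J is P(-3) + Q(1) + 6 = -9 − 2 + 6 = -5, attained at (-3, 1).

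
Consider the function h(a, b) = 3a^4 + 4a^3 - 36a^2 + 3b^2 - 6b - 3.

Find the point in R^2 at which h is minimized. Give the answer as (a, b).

h(a,b) separates as P(a) + Q(b) − 3, so its minimum is min P + min Q − 3.
P'(a) = 12a(a - 2)(a + 3) vanishes at a ∈ {-3, 0, 2}; Q'(b) = 6b - 6 vanishes at b ∈ {1}.
Local minima of P (where P''>0): P(-3)=-189, P(2)=-64. Local minima of Q: Q(1)=-3.
So the global minimum of h is P(-3) + Q(1) − 3 = -189 − 3 − 3 = -195, attained at (-3, 1).

(-3, 1)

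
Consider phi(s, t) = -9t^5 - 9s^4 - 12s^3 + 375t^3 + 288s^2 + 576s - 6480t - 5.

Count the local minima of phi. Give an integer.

2

phi separates as a function of s plus a function of t, so ∇phi=0 decouples.
∂phi/∂s = -36(s - 4)(s + 1)(s + 4) = 0 at s ∈ {-4, -1, 4}; ∂phi/∂t = -45(t - 4)(t - 3)(t + 3)(t + 4) = 0 at t ∈ {-4, -3, 3, 4}.
The Hessian is diagonal: diag(phi_ss, phi_tt). Second derivatives: phi_ss(-4)=-864, phi_ss(-1)=540, phi_ss(4)=-1440; phi_tt(-4)=2520, phi_tt(-3)=-1890, phi_tt(3)=1890, phi_tt(4)=-2520.
Local minima occur where both diagonal entries positive: (-1, -4), (-1, 3). Count: 2.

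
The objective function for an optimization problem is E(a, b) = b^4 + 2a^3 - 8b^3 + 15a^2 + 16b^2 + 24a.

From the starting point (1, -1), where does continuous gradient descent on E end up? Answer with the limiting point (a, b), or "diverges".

(-1, 0)

E is separable, so gradient descent decouples: a follows -∂E/∂a, b follows -∂E/∂b.
∂E/∂a = 6(a + 1)(a + 4); at a=1 this is 60, so a decreases.
∂E/∂b = 4b(b - 4)(b - 2); at b=-1 this is -60, so b increases.
a converges to its nearest critical value -1 (a local min of the a-part); b converges to 0. The iterate converges to (-1, 0).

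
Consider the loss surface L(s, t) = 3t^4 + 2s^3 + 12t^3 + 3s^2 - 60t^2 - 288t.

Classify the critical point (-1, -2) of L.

local maximum

The mixed partial ∂²L/∂s∂t is 0, so the Hessian at any point is diag(L_ss, L_tt) = diag(6(2s + 1), 12(3t^2 + 6t - 10)).
At (-1, -2): H = diag(-6, -120).
Both eigenvalues are negative, so H is negative definite: a local maximum.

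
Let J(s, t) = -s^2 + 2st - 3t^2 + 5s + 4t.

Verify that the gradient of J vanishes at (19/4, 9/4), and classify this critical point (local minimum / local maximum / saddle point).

∇J = (-2s + 2t + 5, 2s - 6t + 4); substituting (19/4, 9/4) gives ∇J = (0, 0), so (19/4, 9/4) is indeed a critical point.
The Hessian of J is constant: H = [[-2, 2], [2, -6]].
det(H) = (-2)·(-6) − 2² = 8.
det(H) > 0 and tr(H) = -8 < 0, so H is negative definite and the point is a local maximum.

local maximum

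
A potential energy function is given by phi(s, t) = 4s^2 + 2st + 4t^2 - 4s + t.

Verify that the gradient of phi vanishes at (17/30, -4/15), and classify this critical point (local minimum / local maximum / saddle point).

local minimum

∇phi = (8s + 2t - 4, 2s + 8t + 1); substituting (17/30, -4/15) gives ∇phi = (0, 0), so (17/30, -4/15) is indeed a critical point.
The Hessian of phi is constant: H = [[8, 2], [2, 8]].
det(H) = 8·8 − 2² = 60.
det(H) > 0 and tr(H) = 16 > 0, so H is positive definite and the point is a local minimum.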